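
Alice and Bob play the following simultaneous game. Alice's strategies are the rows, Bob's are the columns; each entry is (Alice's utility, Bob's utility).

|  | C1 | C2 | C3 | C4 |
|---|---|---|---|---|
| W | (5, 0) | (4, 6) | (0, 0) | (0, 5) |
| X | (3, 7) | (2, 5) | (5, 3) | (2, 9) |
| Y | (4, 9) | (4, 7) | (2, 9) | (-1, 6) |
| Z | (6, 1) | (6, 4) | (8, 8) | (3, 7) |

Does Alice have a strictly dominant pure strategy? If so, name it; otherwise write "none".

Z vs W: C1: 6>5, C2: 6>4, C3: 8>0, C4: 3>0.
Z vs X: C1: 6>3, C2: 6>2, C3: 8>5, C4: 3>2.
Z vs Y: C1: 6>4, C2: 6>4, C3: 8>2, C4: 3>-1.
Z strictly beats every other strategy against every opponent action, so it is strictly dominant.

Z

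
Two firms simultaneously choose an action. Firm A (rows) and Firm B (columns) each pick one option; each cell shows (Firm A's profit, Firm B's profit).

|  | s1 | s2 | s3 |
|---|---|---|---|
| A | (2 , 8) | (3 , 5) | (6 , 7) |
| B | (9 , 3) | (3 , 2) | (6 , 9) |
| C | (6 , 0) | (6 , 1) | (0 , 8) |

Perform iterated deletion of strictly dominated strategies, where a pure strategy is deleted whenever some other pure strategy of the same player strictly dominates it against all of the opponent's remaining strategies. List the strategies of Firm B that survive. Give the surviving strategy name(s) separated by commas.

s1, s3

Column s2 is eliminated: s3 beats it against every remaining row (A: 7>5, B: 9>2, C: 8>1).
For Firm A, B strictly dominates C on the remaining columns (s1: 9>6, s3: 6>0); eliminate C.
Among the remaining strategies, none is strictly dominated by another pure strategy of the same player, so the elimination stops.
Surviving strategies — Firm A: {A, B}; Firm B: {s1, s3}.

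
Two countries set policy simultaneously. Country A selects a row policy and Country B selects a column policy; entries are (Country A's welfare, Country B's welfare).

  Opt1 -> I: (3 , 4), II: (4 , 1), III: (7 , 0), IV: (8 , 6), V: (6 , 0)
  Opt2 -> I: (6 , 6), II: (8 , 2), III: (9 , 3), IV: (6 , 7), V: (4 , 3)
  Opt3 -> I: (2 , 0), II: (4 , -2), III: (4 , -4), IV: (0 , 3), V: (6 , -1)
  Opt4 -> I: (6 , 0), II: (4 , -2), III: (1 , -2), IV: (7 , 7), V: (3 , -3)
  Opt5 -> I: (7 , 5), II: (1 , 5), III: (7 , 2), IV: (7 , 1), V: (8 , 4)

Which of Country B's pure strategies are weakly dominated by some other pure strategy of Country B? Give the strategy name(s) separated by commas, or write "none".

Nothing dominates I: II at Opt1 (4>1); III at Opt1 (4>0); IV at Opt5 (5>1); V at Opt1 (4>0).
I weakly dominates II — Opt1: 4>1, Opt2: 6>2, Opt3: 0>-2, Opt4: 0>-2, Opt5: 5=5.
III: dominated, since I does at least as well everywhere (Opt1: 4>0, Opt2: 6>3, Opt3: 0>-4, Opt4: 0>-2, Opt5: 5>2).
IV is not dominated — it holds its own against I at Opt1 (6>4); II at Opt1 (6>1); III at Opt1 (6>0); V at Opt1 (6>0).
V: dominated, since I does at least as well everywhere (Opt1: 4>0, Opt2: 6>3, Opt3: 0>-1, Opt4: 0>-3, Opt5: 5>4).

II, III, V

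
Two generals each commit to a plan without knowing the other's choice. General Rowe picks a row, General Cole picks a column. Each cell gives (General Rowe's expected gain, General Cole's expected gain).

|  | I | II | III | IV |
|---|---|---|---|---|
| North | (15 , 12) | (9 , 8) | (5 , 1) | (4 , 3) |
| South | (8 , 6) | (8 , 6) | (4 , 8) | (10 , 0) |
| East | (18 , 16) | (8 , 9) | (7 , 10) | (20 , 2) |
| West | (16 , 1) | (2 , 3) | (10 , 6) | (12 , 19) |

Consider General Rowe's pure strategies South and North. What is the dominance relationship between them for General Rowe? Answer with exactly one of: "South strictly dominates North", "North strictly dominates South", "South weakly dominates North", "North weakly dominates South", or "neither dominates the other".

neither dominates the other

South's payoffs vs North's, by General Cole's action — I: 8<15, II: 8<9, III: 4<5, IV: 10>4.
South does better at IV but worse at I, II, III; neither strategy dominates the other.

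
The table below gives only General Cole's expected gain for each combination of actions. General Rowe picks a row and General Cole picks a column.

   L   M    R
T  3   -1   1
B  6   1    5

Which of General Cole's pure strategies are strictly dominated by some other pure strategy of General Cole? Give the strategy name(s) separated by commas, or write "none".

Nothing dominates L: M at T (3>-1); R at T (3>1).
L strictly dominates M — T: 3>-1, B: 6>1.
R: dominated, since L does at least as well everywhere (T: 3>1, B: 6>5).

M, R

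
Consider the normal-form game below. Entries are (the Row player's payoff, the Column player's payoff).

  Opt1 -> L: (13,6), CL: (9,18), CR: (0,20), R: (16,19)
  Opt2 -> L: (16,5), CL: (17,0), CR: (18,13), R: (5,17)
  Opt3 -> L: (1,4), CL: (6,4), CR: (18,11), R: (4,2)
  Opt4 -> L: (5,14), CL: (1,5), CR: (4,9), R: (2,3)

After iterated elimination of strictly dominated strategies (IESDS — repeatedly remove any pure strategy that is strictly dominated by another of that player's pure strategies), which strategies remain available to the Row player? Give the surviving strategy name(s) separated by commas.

Opt1, Opt2, Opt3

Row Opt4 is eliminated: Opt2 beats it against every remaining column (L: 16>5, CL: 17>1, CR: 18>4, R: 5>2).
Column L is eliminated: CR beats it against every remaining row (Opt1: 20>6, Opt2: 13>5, Opt3: 11>4).
The Column player's strategy CL is strictly dominated by CR (Opt1: 20>18, Opt2: 13>0, Opt3: 11>4) and is removed.
Among the remaining strategies, none is strictly dominated by another pure strategy of the same player, so the elimination stops.
Surviving strategies — the Row player: {Opt1, Opt2, Opt3}; the Column player: {CR, R}.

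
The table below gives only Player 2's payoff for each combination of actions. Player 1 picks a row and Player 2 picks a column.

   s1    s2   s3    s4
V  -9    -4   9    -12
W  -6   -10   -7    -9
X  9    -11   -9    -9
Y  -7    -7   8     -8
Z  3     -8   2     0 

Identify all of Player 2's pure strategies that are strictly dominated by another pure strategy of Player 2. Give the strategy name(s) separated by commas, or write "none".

Nothing dominates s1: s2 at W (-6>-10); s3 at W (-6>-7); s4 at V (-9>-12).
s3 strictly dominates s2 — V: 9>-4, W: -7>-10, X: -9>-11, Y: 8>-7, Z: 2>-8.
s3 is not dominated — it holds its own against s1 at V (9>-9); s2 at V (9>-4); s4 at V (9>-12).
s4: dominated, since s1 does at least as well everywhere (V: -9>-12, W: -6>-9, X: 9>-9, Y: -7>-8, Z: 3>0).

s2, s4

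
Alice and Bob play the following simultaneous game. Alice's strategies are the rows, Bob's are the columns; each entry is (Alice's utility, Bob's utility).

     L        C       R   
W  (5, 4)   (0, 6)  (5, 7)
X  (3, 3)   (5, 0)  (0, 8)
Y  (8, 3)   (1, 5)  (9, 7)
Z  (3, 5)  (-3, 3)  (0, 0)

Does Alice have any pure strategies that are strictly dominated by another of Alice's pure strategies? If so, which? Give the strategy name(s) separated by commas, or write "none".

Y strictly dominates W — L: 8>5, C: 1>0, R: 9>5.
Nothing dominates X: W at C (5>0); Y at C (5>1); Z at L (3=3).
Y: no other strategy beats it everywhere (W at L (8>5); X at L (8>3); Z at L (8>3)).
Z: dominated, since W does at least as well everywhere (L: 5>3, C: 0>-3, R: 5>0).

W, Z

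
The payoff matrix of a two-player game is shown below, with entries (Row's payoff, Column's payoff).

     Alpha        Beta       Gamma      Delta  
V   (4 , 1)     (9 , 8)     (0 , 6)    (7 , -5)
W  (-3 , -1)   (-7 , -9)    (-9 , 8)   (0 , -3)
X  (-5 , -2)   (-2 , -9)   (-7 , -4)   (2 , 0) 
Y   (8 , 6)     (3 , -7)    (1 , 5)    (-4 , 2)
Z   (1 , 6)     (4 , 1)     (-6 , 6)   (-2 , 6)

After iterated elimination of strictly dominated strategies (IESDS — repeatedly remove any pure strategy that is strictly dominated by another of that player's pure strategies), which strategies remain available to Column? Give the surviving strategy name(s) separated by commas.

Alpha, Beta, Gamma

Row's strategy W is strictly dominated by V (Alpha: 4>-3, Beta: 9>-7, Gamma: 0>-9, Delta: 7>0) and is removed.
Row X is eliminated: V beats it against every remaining column (Alpha: 4>-5, Beta: 9>-2, Gamma: 0>-7, Delta: 7>2).
For Row, V strictly dominates Z on the remaining columns (Alpha: 4>1, Beta: 9>4, Gamma: 0>-6, Delta: 7>-2); eliminate Z.
For Column, Alpha strictly dominates Delta on the remaining rows (V: 1>-5, Y: 6>2); eliminate Delta.
Among the remaining strategies, none is strictly dominated by another pure strategy of the same player, so the elimination stops.
Surviving strategies — Row: {V, Y}; Column: {Alpha, Beta, Gamma}.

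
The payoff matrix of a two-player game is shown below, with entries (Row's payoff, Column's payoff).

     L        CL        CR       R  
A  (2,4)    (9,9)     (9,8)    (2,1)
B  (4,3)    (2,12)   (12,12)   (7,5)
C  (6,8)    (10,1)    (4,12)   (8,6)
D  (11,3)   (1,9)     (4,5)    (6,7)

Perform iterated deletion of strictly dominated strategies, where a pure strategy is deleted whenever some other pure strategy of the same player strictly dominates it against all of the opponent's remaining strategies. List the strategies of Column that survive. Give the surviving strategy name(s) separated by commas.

Column's strategy L is strictly dominated by CR (A: 8>4, B: 12>3, C: 12>8, D: 5>3) and is removed.
Row D is eliminated: B beats it against every remaining column (CL: 2>1, CR: 12>4, R: 7>6).
Column's strategy R is strictly dominated by CR (A: 8>1, B: 12>5, C: 12>6) and is removed.
Among the remaining strategies, none is strictly dominated by another pure strategy of the same player, so the elimination stops.
Surviving strategies — Row: {A, B, C}; Column: {CL, CR}.

CL, CR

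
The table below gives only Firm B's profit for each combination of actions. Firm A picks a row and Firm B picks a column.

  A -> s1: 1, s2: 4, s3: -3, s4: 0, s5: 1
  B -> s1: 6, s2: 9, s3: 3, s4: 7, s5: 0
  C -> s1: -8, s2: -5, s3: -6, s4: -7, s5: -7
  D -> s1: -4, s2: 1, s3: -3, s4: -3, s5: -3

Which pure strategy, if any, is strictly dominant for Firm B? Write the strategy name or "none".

s2

s2 vs s1: A: 4>1, B: 9>6, C: -5>-8, D: 1>-4.
s2 vs s3: A: 4>-3, B: 9>3, C: -5>-6, D: 1>-3.
s2 vs s4: A: 4>0, B: 9>7, C: -5>-7, D: 1>-3.
s2 vs s5: A: 4>1, B: 9>0, C: -5>-7, D: 1>-3.
s2 strictly beats every other strategy against every opponent action, so it is strictly dominant.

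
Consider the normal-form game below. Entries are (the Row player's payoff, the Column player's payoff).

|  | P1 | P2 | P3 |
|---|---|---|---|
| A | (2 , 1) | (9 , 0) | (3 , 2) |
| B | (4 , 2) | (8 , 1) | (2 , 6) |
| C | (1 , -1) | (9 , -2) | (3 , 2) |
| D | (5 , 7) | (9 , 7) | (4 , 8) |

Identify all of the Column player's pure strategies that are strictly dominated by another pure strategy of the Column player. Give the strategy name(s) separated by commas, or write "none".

P1, P2

P1 is strictly dominated by P3 (A: 2>1, B: 6>2, C: 2>-1, D: 8>7).
P2 is strictly dominated by P3 (A: 2>0, B: 6>1, C: 2>-2, D: 8>7).
P3: no other strategy beats it everywhere (P1 at A (2>1); P2 at A (2>0)).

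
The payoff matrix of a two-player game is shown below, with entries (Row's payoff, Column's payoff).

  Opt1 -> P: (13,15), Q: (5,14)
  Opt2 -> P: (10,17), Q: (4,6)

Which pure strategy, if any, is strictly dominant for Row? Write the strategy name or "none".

Opt1

Opt1 vs Opt2: P: 13>10, Q: 5>4.
Opt1 strictly beats every other strategy against every opponent action, so it is strictly dominant.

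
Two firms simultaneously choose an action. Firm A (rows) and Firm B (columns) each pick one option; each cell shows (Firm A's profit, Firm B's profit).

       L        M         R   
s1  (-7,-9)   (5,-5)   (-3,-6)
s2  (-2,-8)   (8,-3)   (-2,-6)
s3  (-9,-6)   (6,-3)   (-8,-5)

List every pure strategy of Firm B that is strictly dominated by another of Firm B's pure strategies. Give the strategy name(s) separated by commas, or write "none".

L, R

L is strictly dominated by M (s1: -5>-9, s2: -3>-8, s3: -3>-6).
M: no other strategy beats it everywhere (L at s1 (-5>-9); R at s1 (-5>-6)).
R is strictly dominated by M (s1: -5>-6, s2: -3>-6, s3: -3>-5).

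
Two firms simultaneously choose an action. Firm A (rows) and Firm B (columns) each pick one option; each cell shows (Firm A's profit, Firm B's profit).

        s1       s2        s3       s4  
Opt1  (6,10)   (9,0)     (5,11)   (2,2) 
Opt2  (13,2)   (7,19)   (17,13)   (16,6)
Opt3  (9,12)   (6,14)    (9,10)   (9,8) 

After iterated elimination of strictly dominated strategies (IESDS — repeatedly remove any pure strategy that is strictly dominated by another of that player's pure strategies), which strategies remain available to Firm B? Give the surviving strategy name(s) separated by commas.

s2, s3

Firm A's strategy Opt3 is strictly dominated by Opt2 (s1: 13>9, s2: 7>6, s3: 17>9, s4: 16>9) and is removed.
Firm B's strategy s1 is strictly dominated by s3 (Opt1: 11>10, Opt2: 13>2) and is removed.
For Firm B, s3 strictly dominates s4 on the remaining rows (Opt1: 11>2, Opt2: 13>6); eliminate s4.
Among the remaining strategies, none is strictly dominated by another pure strategy of the same player, so the elimination stops.
Surviving strategies — Firm A: {Opt1, Opt2}; Firm B: {s2, s3}.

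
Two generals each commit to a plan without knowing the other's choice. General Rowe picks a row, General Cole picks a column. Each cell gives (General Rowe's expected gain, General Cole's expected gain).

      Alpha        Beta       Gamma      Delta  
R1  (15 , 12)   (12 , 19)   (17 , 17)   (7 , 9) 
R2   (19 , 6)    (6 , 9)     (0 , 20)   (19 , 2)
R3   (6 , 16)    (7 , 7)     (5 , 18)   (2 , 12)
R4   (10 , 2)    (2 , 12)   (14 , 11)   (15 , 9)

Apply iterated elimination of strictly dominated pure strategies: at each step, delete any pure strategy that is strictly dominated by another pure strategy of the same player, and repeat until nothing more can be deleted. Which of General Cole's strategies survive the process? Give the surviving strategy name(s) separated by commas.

For General Rowe, R1 strictly dominates R3 on the remaining columns (Alpha: 15>6, Beta: 12>7, Gamma: 17>5, Delta: 7>2); eliminate R3.
Column Alpha is eliminated: Beta beats it against every remaining row (R1: 19>12, R2: 9>6, R4: 12>2).
Column Delta is eliminated: Beta beats it against every remaining row (R1: 19>9, R2: 9>2, R4: 12>9).
Row R2 is eliminated: R1 beats it against every remaining column (Beta: 12>6, Gamma: 17>0).
General Rowe's strategy R4 is strictly dominated by R1 (Beta: 12>2, Gamma: 17>14) and is removed.
Column Gamma is eliminated: Beta beats it against every remaining row (R1: 19>17).
Among the remaining strategies, none is strictly dominated by another pure strategy of the same player, so the elimination stops.
Surviving strategies — General Rowe: {R1}; General Cole: {Beta}.

Beta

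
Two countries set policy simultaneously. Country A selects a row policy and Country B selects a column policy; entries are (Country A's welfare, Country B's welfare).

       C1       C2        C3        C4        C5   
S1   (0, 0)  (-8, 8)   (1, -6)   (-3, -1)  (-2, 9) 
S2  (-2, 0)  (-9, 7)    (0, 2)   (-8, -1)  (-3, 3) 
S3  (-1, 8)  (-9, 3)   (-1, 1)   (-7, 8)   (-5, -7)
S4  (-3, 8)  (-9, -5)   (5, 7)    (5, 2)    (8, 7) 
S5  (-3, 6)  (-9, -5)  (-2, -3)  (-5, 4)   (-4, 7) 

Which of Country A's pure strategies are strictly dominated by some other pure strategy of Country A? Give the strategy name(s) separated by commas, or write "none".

S1: no other strategy beats it everywhere (S2 at C1 (0>-2); S3 at C1 (0>-1); S4 at C1 (0>-3); S5 at C1 (0>-3)).
S2: dominated, since S1 does at least as well everywhere (C1: 0>-2, C2: -8>-9, C3: 1>0, C4: -3>-8, C5: -2>-3).
S3 is strictly dominated by S1 (C1: 0>-1, C2: -8>-9, C3: 1>-1, C4: -3>-7, C5: -2>-5).
S4: no other strategy beats it everywhere (S1 at C3 (5>1); S2 at C2 (-9=-9); S3 at C2 (-9=-9); S5 at C1 (-3=-3)).
S1 strictly dominates S5 — C1: 0>-3, C2: -8>-9, C3: 1>-2, C4: -3>-5, C5: -2>-4.

S2, S3, S5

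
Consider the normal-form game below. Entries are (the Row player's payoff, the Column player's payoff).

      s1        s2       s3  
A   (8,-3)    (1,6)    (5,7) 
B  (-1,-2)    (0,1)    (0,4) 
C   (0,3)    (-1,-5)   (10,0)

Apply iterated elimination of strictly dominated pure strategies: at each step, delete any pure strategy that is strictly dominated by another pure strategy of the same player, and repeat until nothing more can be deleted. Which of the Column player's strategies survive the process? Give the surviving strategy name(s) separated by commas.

s1, s3

Row B is eliminated: A beats it against every remaining column (s1: 8>-1, s2: 1>0, s3: 5>0).
Column s2 is eliminated: s3 beats it against every remaining row (A: 7>6, C: 0>-5).
Among the remaining strategies, none is strictly dominated by another pure strategy of the same player, so the elimination stops.
Surviving strategies — the Row player: {A, C}; the Column player: {s1, s3}.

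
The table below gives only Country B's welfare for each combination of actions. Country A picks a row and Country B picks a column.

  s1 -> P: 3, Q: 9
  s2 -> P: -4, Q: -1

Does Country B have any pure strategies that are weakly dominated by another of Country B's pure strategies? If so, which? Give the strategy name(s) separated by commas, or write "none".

P: dominated, since Q does at least as well everywhere (s1: 9>3, s2: -1>-4).
Q: no other strategy beats it everywhere (P at s1 (9>3)).

P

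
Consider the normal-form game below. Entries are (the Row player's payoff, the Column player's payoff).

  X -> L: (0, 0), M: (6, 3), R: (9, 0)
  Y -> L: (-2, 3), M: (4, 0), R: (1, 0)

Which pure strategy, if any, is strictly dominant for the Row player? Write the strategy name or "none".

X

X vs Y: L: 0>-2, M: 6>4, R: 9>1.
X strictly beats every other strategy against every opponent action, so it is strictly dominant.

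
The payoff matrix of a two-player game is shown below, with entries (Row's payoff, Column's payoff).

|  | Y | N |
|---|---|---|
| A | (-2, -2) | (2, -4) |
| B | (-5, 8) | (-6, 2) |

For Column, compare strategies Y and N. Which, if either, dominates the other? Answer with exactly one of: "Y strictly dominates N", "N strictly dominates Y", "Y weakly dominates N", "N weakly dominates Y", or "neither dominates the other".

Y's payoffs vs N's, by Row's action — A: -2>-4, B: 8>2.
Every comparison favours Y, so Y strictly dominates N.

Y strictly dominates N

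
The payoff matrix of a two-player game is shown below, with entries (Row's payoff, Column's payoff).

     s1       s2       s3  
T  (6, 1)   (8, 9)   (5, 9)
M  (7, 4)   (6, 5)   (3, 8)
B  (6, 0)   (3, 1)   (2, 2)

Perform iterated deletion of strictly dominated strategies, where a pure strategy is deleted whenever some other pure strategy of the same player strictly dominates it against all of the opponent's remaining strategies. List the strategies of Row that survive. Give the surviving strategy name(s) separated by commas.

For Row, M strictly dominates B on the remaining columns (s1: 7>6, s2: 6>3, s3: 3>2); eliminate B.
Column s1 is eliminated: s2 beats it against every remaining row (T: 9>1, M: 5>4).
Row's strategy M is strictly dominated by T (s2: 8>6, s3: 5>3) and is removed.
Among the remaining strategies, none is strictly dominated by another pure strategy of the same player, so the elimination stops.
Surviving strategies — Row: {T}; Column: {s2, s3}.

T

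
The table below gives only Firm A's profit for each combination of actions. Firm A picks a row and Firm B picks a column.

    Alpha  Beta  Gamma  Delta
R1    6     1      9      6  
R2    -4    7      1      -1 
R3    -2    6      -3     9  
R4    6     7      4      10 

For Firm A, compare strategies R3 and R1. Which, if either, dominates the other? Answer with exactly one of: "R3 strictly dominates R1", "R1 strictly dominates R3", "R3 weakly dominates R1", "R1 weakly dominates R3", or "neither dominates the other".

neither dominates the other

Compare R3 to R1 across every action of Firm B: Alpha: -2<6, Beta: 6>1, Gamma: -3<9, Delta: 9>6.
R3 does better at Beta, Delta but worse at Alpha, Gamma; neither strategy dominates the other.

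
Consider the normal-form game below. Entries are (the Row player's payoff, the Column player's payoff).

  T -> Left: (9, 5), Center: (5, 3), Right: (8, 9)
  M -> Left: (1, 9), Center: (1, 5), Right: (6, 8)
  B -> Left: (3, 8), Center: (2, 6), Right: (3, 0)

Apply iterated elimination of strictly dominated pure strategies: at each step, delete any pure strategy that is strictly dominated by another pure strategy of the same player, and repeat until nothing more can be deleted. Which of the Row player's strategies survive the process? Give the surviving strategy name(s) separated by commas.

T

Row M is eliminated: T beats it against every remaining column (Left: 9>1, Center: 5>1, Right: 8>6).
The Row player's strategy B is strictly dominated by T (Left: 9>3, Center: 5>2, Right: 8>3) and is removed.
Column Left is eliminated: Right beats it against every remaining row (T: 9>5).
The Column player's strategy Center is strictly dominated by Right (T: 9>3) and is removed.
Among the remaining strategies, none is strictly dominated by another pure strategy of the same player, so the elimination stops.
Surviving strategies — the Row player: {T}; the Column player: {Right}.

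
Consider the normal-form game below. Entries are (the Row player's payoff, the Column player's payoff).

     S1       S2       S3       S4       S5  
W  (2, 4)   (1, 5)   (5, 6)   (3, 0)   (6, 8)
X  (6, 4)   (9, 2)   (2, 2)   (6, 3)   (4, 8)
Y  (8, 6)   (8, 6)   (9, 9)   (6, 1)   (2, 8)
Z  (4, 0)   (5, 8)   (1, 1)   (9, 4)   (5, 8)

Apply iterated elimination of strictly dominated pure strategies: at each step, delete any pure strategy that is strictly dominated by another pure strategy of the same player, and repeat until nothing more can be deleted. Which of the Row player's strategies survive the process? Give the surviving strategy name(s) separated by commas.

W, X, Y, Z

For the Column player, S5 strictly dominates S1 on the remaining rows (W: 8>4, X: 8>4, Y: 8>6, Z: 8>0); eliminate S1.
For the Column player, S5 strictly dominates S4 on the remaining rows (W: 8>0, X: 8>3, Y: 8>1, Z: 8>4); eliminate S4.
Among the remaining strategies, none is strictly dominated by another pure strategy of the same player, so the elimination stops.
Surviving strategies — the Row player: {W, X, Y, Z}; the Column player: {S2, S3, S5}.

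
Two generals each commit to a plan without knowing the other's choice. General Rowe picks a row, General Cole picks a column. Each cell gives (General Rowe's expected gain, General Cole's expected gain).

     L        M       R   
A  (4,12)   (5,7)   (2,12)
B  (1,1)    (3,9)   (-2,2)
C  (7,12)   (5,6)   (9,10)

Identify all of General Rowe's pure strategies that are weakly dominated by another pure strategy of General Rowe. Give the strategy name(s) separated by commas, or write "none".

A, B

A is weakly dominated by C (L: 7>4, M: 5=5, R: 9>2).
B is weakly dominated by A (L: 4>1, M: 5>3, R: 2>-2).
C: no other strategy beats it everywhere (A at L (7>4); B at L (7>1)).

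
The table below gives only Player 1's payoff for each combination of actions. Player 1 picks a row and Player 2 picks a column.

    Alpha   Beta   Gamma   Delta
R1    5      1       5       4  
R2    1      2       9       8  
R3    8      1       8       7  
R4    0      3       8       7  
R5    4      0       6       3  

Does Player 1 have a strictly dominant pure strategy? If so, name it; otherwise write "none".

none

R1 fails to dominate R2 at Beta (1<2).
R2 fails to dominate R1 at Alpha (1<5).
R3 fails to dominate R1 at Beta (1=1).
R4 fails to dominate R1 at Alpha (0<5).
R5 fails to dominate R1 at Alpha (4<5).
No single strategy dominates all the others.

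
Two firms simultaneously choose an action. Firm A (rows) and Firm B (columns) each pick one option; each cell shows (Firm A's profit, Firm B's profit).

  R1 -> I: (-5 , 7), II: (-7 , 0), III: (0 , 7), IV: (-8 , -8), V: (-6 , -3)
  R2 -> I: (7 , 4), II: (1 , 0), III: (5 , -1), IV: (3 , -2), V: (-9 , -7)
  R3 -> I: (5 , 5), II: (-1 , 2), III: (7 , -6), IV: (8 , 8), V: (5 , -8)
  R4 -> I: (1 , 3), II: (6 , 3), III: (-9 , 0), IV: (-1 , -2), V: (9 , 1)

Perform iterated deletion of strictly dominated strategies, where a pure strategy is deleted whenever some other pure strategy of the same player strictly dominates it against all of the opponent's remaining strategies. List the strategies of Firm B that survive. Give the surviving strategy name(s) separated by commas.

I, II, IV

For Firm A, R3 strictly dominates R1 on the remaining columns (I: 5>-5, II: -1>-7, III: 7>0, IV: 8>-8, V: 5>-6); eliminate R1.
Firm B's strategy III is strictly dominated by I (R2: 4>-1, R3: 5>-6, R4: 3>0) and is removed.
Column V is eliminated: I beats it against every remaining row (R2: 4>-7, R3: 5>-8, R4: 3>1).
Among the remaining strategies, none is strictly dominated by another pure strategy of the same player, so the elimination stops.
Surviving strategies — Firm A: {R2, R3, R4}; Firm B: {I, II, IV}.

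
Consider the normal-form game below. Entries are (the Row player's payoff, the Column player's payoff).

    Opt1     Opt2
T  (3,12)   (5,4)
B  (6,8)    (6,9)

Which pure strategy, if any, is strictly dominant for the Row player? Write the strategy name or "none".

B vs T: Opt1: 6>3, Opt2: 6>5.
B strictly beats every other strategy against every opponent action, so it is strictly dominant.

B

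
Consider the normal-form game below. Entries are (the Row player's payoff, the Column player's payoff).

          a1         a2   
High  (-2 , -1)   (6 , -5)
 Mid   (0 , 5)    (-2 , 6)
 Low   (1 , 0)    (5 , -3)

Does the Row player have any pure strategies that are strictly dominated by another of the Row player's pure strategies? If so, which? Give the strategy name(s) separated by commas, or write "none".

Mid

Nothing dominates High: Mid at a2 (6>-2); Low at a2 (6>5).
Low strictly dominates Mid — a1: 1>0, a2: 5>-2.
Low: no other strategy beats it everywhere (High at a1 (1>-2); Mid at a1 (1>0)).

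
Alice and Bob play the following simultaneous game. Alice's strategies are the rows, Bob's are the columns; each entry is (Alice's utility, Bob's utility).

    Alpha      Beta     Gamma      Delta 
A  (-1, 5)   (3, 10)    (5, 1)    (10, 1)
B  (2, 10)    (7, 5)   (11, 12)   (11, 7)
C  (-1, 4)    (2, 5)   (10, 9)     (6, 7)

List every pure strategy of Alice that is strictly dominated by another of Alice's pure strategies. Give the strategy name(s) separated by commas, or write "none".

A: dominated, since B does at least as well everywhere (Alpha: 2>-1, Beta: 7>3, Gamma: 11>5, Delta: 11>10).
B: no other strategy beats it everywhere (A at Alpha (2>-1); C at Alpha (2>-1)).
C is strictly dominated by B (Alpha: 2>-1, Beta: 7>2, Gamma: 11>10, Delta: 11>6).

A, C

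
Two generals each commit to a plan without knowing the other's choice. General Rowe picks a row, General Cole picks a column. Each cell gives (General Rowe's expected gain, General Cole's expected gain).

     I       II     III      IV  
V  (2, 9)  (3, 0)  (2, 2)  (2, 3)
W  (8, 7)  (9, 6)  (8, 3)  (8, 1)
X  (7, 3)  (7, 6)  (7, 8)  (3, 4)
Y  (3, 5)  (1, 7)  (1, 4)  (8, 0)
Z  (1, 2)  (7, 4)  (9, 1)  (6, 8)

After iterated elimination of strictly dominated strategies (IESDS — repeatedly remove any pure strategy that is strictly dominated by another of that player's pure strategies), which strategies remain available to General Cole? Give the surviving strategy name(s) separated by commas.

I

General Rowe's strategy V is strictly dominated by W (I: 8>2, II: 9>3, III: 8>2, IV: 8>2) and is removed.
For General Rowe, W strictly dominates X on the remaining columns (I: 8>7, II: 9>7, III: 8>7, IV: 8>3); eliminate X.
For General Cole, I strictly dominates III on the remaining rows (W: 7>3, Y: 5>4, Z: 2>1); eliminate III.
Row Z is eliminated: W beats it against every remaining column (I: 8>1, II: 9>7, IV: 8>6).
Column IV is eliminated: I beats it against every remaining row (W: 7>1, Y: 5>0).
General Rowe's strategy Y is strictly dominated by W (I: 8>3, II: 9>1) and is removed.
General Cole's strategy II is strictly dominated by I (W: 7>6) and is removed.
Among the remaining strategies, none is strictly dominated by another pure strategy of the same player, so the elimination stops.
Surviving strategies — General Rowe: {W}; General Cole: {I}.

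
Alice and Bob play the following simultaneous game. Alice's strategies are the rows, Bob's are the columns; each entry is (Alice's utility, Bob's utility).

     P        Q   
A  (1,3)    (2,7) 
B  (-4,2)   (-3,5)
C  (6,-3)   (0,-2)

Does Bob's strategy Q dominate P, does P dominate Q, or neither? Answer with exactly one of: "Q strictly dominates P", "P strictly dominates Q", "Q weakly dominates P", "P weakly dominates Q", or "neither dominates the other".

Q's payoffs vs P's, by Alice's action — A: 7>3, B: 5>2, C: -2>-3.
Q gives a strictly higher payoff against each opponent action, so Q strictly dominates P.

Q strictly dominates P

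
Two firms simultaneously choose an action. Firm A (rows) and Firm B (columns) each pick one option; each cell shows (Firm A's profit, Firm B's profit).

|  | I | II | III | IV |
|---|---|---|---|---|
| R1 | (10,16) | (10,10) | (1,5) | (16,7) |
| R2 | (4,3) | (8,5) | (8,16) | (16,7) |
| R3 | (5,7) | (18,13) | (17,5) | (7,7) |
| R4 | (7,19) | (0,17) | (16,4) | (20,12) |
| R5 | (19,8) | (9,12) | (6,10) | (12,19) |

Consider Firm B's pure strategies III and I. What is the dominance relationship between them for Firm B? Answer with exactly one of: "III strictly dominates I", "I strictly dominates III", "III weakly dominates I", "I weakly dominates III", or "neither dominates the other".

neither dominates the other

Compare III to I across each choice by Firm A: R1: 5<16, R2: 16>3, R3: 5<7, R4: 4<19, R5: 10>8.
III does better at R2, R5 but worse at R1, R3, R4; neither strategy dominates the other.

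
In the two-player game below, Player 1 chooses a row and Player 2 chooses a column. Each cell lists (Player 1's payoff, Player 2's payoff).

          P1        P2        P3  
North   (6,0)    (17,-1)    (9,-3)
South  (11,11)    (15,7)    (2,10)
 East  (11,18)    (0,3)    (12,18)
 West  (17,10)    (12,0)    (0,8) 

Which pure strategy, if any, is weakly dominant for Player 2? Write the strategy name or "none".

P1

P1 vs P2: North: 0>-1, South: 11>7, East: 18>3, West: 10>0.
P1 vs P3: North: 0>-3, South: 11>10, East: 18=18, West: 10>8.
P1 is at least as good as every other strategy against every opponent action, so it is weakly dominant.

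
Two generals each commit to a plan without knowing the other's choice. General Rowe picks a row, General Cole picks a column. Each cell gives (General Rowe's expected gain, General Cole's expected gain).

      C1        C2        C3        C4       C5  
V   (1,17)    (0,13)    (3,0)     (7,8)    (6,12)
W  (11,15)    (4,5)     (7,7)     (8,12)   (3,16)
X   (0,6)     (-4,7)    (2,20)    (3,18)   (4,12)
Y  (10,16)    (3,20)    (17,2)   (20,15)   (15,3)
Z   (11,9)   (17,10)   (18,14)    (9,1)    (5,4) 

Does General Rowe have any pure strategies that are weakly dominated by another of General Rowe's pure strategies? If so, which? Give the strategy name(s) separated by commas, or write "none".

V, W, X

Y weakly dominates V — C1: 10>1, C2: 3>0, C3: 17>3, C4: 20>7, C5: 15>6.
W is weakly dominated by Z (C1: 11=11, C2: 17>4, C3: 18>7, C4: 9>8, C5: 5>3).
V weakly dominates X — C1: 1>0, C2: 0>-4, C3: 3>2, C4: 7>3, C5: 6>4.
Y is not dominated — it holds its own against V at C1 (10>1); W at C3 (17>7); X at C1 (10>0); Z at C4 (20>9).
Z: no other strategy beats it everywhere (V at C1 (11>1); W at C2 (17>4); X at C1 (11>0); Y at C1 (11>10)).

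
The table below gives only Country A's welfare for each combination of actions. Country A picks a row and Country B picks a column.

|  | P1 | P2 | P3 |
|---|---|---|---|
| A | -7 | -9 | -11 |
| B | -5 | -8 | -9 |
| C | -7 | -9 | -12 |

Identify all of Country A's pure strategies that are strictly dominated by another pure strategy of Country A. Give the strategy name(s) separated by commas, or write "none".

A is strictly dominated by B (P1: -5>-7, P2: -8>-9, P3: -9>-11).
Nothing dominates B: A at P1 (-5>-7); C at P1 (-5>-7).
C is strictly dominated by B (P1: -5>-7, P2: -8>-9, P3: -9>-12).

A, C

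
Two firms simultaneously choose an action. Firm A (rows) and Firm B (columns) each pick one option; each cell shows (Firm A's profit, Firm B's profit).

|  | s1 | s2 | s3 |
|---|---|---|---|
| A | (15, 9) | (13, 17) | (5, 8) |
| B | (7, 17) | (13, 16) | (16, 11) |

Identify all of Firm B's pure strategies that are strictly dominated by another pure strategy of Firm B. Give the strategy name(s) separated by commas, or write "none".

s1: no other strategy beats it everywhere (s2 at B (17>16); s3 at A (9>8)).
s2: no other strategy beats it everywhere (s1 at A (17>9); s3 at A (17>8)).
s3: dominated, since s1 does at least as well everywhere (A: 9>8, B: 17>11).

s3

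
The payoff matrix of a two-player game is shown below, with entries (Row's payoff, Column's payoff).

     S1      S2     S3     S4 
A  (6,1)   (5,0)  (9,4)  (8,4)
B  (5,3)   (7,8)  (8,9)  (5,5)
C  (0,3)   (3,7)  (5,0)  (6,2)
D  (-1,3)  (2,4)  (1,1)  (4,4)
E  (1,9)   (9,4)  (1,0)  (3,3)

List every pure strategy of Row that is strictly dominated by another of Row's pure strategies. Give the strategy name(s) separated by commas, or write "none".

C, D

A: no other strategy beats it everywhere (B at S1 (6>5); C at S1 (6>0); D at S1 (6>-1); E at S1 (6>1)).
B is not dominated — it holds its own against A at S2 (7>5); C at S1 (5>0); D at S1 (5>-1); E at S1 (5>1).
C: dominated, since A does at least as well everywhere (S1: 6>0, S2: 5>3, S3: 9>5, S4: 8>6).
D is strictly dominated by A (S1: 6>-1, S2: 5>2, S3: 9>1, S4: 8>4).
E: no other strategy beats it everywhere (A at S2 (9>5); B at S2 (9>7); C at S1 (1>0); D at S1 (1>-1)).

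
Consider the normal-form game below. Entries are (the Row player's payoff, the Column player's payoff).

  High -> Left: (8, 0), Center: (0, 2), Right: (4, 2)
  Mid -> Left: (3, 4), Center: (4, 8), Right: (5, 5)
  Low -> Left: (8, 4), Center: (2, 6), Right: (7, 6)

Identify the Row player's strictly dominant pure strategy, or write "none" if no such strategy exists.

none

High fails to dominate Mid at Center (0<4).
Mid fails to dominate High at Left (3<8).
Low fails to dominate High at Left (8=8).
No single strategy dominates all the others.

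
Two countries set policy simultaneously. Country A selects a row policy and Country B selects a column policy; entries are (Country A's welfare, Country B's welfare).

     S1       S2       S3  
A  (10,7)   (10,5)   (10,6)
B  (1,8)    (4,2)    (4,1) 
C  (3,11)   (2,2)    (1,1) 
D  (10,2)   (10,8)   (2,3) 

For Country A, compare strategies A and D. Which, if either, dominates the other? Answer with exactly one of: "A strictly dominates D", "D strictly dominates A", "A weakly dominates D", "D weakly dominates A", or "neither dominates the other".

A's payoffs vs D's, by Country B's action — S1: 10=10, S2: 10=10, S3: 10>2.
A is at least as good everywhere and strictly better somewhere (tied only at S1, S2), so A weakly but not strictly dominates D.

A weakly dominates D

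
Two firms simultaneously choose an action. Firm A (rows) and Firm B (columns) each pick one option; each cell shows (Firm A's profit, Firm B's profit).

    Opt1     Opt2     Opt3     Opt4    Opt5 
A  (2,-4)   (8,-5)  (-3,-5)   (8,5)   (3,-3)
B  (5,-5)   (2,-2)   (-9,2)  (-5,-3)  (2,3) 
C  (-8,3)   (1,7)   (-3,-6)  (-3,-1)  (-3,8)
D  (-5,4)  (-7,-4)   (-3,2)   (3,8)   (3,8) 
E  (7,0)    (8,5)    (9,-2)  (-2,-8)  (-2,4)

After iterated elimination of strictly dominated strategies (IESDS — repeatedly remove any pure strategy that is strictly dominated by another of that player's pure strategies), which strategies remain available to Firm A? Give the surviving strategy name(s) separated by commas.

A, D, E

Firm A's strategy C is strictly dominated by E (Opt1: 7>-8, Opt2: 8>1, Opt3: 9>-3, Opt4: -2>-3, Opt5: -2>-3) and is removed.
For Firm B, Opt5 strictly dominates Opt1 on the remaining rows (A: -3>-4, B: 3>-5, D: 8>4, E: 4>0); eliminate Opt1.
Row B is eliminated: A beats it against every remaining column (Opt2: 8>2, Opt3: -3>-9, Opt4: 8>-5, Opt5: 3>2).
Firm B's strategy Opt3 is strictly dominated by Opt5 (A: -3>-5, D: 8>2, E: 4>-2) and is removed.
Among the remaining strategies, none is strictly dominated by another pure strategy of the same player, so the elimination stops.
Surviving strategies — Firm A: {A, D, E}; Firm B: {Opt2, Opt4, Opt5}.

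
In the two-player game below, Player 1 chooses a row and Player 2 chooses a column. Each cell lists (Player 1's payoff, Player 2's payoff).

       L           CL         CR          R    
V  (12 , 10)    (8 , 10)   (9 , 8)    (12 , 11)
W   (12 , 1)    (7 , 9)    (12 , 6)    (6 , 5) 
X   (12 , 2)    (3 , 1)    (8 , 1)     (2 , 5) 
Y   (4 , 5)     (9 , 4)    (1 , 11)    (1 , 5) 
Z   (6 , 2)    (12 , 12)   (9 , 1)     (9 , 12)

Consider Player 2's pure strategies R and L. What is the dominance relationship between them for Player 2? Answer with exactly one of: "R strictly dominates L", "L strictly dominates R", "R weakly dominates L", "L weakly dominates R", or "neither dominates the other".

R's payoffs vs L's, by Player 1's action — V: 11>10, W: 5>1, X: 5>2, Y: 5=5, Z: 12>2.
R is at least as good everywhere and strictly better somewhere (tied only at Y), so R weakly but not strictly dominates L.

R weakly dominates L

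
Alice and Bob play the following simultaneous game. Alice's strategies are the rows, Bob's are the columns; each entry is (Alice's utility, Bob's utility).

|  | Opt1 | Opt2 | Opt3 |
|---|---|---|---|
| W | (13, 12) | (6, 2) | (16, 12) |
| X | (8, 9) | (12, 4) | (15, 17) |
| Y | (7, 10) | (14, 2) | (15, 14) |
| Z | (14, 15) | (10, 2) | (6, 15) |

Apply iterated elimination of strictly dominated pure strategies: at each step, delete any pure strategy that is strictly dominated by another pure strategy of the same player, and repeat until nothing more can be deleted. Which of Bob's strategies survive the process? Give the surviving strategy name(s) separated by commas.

Opt1, Opt3

Bob's strategy Opt2 is strictly dominated by Opt1 (W: 12>2, X: 9>4, Y: 10>2, Z: 15>2) and is removed.
For Alice, W strictly dominates X on the remaining columns (Opt1: 13>8, Opt3: 16>15); eliminate X.
Alice's strategy Y is strictly dominated by W (Opt1: 13>7, Opt3: 16>15) and is removed.
Among the remaining strategies, none is strictly dominated by another pure strategy of the same player, so the elimination stops.
Surviving strategies — Alice: {W, Z}; Bob: {Opt1, Opt3}.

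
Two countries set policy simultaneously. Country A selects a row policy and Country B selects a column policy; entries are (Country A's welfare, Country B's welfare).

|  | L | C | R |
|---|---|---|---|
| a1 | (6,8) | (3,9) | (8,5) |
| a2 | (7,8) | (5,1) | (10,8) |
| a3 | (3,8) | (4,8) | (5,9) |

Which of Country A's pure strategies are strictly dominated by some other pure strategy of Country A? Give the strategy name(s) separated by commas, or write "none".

a1, a3

a1: dominated, since a2 does at least as well everywhere (L: 7>6, C: 5>3, R: 10>8).
a2 is not dominated — it holds its own against a1 at L (7>6); a3 at L (7>3).
a3 is strictly dominated by a2 (L: 7>3, C: 5>4, R: 10>5).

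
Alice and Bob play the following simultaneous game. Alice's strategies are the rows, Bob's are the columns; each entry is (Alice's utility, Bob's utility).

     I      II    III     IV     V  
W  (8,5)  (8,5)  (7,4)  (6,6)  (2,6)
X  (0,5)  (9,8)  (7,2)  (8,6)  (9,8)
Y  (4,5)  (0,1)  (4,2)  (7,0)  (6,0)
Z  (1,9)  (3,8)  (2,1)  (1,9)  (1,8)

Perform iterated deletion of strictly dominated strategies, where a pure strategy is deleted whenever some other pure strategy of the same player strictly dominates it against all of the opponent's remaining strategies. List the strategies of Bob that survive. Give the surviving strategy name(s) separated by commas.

I, II, IV, V

Row Z is eliminated: W beats it against every remaining column (I: 8>1, II: 8>3, III: 7>2, IV: 6>1, V: 2>1).
Bob's strategy III is strictly dominated by I (W: 5>4, X: 5>2, Y: 5>2) and is removed.
Among the remaining strategies, none is strictly dominated by another pure strategy of the same player, so the elimination stops.
Surviving strategies — Alice: {W, X, Y}; Bob: {I, II, IV, V}.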